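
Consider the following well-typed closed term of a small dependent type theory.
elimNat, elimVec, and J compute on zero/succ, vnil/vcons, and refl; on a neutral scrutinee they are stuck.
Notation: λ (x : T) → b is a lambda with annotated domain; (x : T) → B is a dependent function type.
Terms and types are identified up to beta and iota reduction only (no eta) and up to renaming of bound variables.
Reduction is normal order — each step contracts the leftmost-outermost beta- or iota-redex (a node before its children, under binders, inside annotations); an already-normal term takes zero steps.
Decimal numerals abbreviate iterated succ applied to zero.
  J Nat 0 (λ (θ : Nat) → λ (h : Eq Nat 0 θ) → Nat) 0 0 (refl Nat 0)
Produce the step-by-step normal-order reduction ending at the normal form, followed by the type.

reduction (normal order):
  J Nat 0 (λ (θ : Nat) → λ (h : Eq Nat 0 θ) → Nat) 0 0 (refl Nat 0)
  ~> 0
the term's type:
  Nat


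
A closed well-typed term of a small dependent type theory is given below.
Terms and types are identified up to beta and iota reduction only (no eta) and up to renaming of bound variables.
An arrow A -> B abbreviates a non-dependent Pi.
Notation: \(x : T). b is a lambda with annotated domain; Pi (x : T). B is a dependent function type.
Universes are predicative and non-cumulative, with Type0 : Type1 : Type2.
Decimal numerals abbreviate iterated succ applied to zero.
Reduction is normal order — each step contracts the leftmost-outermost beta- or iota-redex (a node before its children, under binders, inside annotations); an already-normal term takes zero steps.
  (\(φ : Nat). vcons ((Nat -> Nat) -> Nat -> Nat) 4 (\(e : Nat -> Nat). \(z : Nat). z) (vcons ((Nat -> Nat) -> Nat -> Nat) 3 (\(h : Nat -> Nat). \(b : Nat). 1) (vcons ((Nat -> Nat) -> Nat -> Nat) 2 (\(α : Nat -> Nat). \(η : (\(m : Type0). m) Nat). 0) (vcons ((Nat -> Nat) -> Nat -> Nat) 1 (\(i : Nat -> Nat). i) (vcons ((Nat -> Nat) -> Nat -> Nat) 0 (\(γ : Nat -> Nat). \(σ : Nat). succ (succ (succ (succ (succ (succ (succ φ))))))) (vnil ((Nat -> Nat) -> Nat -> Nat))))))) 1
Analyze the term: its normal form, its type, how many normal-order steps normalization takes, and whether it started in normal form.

normal form:
  vcons ((Nat -> Nat) -> Nat -> Nat) 4 (\(φ : Nat -> Nat). \(e : Nat). e) (vcons ((Nat -> Nat) -> Nat -> Nat) 3 (\(z : Nat -> Nat). \(h : Nat). 1) (vcons ((Nat -> Nat) -> Nat -> Nat) 2 (\(b : Nat -> Nat). \(α : Nat). 0) (vcons ((Nat -> Nat) -> Nat -> Nat) 1 (\(η : Nat -> Nat). η) (vcons ((Nat -> Nat) -> Nat -> Nat) 0 (\(m : Nat -> Nat). \(i : Nat). 8) (vnil ((Nat -> Nat) -> Nat -> Nat))))))
inferred type:
  Vec ((Nat -> Nat) -> Nat -> Nat) 5
reduction steps (normal order): 2
started in normal form: no
first redex: a beta-redex


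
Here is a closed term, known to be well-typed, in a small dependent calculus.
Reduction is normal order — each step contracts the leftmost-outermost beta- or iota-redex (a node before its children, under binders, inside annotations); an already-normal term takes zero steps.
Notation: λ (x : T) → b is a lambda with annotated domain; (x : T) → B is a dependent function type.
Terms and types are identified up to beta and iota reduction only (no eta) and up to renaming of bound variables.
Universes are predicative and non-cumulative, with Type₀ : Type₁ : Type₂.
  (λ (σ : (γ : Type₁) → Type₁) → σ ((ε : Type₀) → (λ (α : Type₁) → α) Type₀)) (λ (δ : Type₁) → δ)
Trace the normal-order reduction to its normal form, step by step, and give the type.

reduction (normal order):
  (λ (σ : (γ : Type₁) → Type₁) → σ ((ε : Type₀) → (λ (α : Type₁) → α) Type₀)) (λ (δ : Type₁) → δ)
  ~> (λ (σ : Type₁) → σ) ((γ : Type₀) → (λ (ε : Type₁) → ε) Type₀)
  ~> (σ : Type₀) → (λ (γ : Type₁) → γ) Type₀
  ~> (σ : Type₀) → Type₀
the term's type:
  Type₁


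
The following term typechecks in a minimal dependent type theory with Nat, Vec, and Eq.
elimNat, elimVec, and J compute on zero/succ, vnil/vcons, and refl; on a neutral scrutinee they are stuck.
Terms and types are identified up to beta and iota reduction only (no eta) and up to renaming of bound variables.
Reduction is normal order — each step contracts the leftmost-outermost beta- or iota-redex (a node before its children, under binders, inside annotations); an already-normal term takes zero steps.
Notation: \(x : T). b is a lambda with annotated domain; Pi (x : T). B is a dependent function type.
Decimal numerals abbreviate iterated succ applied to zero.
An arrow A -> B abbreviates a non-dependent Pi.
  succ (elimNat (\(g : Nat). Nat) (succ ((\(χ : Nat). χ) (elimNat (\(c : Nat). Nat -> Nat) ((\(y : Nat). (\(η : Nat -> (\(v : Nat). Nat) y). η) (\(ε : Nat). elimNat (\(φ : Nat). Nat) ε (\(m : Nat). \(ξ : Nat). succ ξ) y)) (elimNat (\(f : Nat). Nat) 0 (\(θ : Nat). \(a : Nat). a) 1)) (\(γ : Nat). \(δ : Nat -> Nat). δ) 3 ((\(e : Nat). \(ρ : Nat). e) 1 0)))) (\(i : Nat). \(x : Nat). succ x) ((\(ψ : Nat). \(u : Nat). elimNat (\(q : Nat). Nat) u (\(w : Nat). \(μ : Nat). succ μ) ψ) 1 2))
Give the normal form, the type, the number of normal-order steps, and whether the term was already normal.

normal form:
  6
inferred type:
  Nat
steps to reach normal form (normal order): 37
term was already normal: no
first redex: a beta-redex


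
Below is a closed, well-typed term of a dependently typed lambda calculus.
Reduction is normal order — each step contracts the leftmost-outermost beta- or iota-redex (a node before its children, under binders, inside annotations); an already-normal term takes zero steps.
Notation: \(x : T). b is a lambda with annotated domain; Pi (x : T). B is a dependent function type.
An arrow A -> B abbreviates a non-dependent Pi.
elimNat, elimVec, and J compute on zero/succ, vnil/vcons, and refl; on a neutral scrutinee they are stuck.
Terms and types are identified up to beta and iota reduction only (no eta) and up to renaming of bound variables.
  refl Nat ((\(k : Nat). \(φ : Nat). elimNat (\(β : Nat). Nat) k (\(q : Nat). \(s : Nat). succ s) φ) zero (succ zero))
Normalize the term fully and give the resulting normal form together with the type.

reduced normal form:
  refl Nat (succ zero)
type:
  Eq Nat (succ zero) (succ zero)
observation: 6 normal-order steps normalize the term, beginning with a beta-redex.


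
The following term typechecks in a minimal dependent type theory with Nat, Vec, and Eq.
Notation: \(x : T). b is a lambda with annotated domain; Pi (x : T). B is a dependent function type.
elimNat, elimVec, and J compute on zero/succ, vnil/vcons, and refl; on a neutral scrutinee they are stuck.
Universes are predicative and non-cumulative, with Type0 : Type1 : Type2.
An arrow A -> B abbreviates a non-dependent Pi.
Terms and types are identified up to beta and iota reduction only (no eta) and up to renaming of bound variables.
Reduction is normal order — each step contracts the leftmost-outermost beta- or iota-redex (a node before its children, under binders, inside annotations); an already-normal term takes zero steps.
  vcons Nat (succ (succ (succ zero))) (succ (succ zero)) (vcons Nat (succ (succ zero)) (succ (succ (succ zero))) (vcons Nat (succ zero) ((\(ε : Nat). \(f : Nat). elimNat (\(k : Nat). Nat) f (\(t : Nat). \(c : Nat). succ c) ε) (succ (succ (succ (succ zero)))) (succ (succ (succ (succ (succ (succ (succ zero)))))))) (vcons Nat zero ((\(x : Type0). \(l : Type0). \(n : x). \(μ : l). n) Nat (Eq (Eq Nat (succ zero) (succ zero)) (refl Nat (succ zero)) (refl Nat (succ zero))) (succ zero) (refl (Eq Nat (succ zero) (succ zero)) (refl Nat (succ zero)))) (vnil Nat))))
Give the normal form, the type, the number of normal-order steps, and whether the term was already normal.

resulting normal form:
  vcons Nat (succ (succ (succ zero))) (succ (succ zero)) (vcons Nat (succ (succ zero)) (succ (succ (succ zero))) (vcons Nat (succ zero) (succ (succ (succ (succ (succ (succ (succ (succ (succ (succ (succ zero))))))))))) (vcons Nat zero (succ zero) (vnil Nat))))
type:
  Vec Nat (succ (succ (succ (succ zero))))
normal-order step count: 19
already normal: no
first contracted redex: a beta-redex


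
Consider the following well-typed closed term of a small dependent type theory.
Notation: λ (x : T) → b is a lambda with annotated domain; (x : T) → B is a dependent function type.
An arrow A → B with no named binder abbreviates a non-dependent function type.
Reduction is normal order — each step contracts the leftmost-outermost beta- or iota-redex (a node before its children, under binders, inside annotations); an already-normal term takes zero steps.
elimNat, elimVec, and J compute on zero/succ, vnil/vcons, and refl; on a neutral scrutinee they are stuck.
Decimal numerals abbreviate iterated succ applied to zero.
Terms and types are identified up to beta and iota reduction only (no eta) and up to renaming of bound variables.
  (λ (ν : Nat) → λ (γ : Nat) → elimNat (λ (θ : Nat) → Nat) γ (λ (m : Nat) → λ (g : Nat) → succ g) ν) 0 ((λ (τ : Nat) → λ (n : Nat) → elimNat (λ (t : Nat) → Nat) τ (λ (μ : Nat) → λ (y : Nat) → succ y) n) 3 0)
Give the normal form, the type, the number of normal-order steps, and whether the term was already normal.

resulting normal form:
  3
inferred type:
  Nat
reduction steps (normal order): 6
started in normal form: no
first redex: a beta-redex


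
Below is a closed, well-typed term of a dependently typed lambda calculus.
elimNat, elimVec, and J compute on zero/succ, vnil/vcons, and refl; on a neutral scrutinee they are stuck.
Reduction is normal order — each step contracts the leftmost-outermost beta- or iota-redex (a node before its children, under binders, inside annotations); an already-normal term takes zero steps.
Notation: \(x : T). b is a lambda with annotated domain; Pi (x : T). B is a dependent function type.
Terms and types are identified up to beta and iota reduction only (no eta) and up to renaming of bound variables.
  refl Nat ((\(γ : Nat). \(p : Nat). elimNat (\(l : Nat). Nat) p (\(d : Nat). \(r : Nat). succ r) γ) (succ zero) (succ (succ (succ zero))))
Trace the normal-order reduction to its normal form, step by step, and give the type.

reduction (normal order):
  refl Nat ((\(γ : Nat). \(p : Nat). elimNat (\(l : Nat). Nat) p (\(d : Nat). \(r : Nat). succ r) γ) (succ zero) (succ (succ (succ zero))))
  ~> refl Nat ((\(γ : Nat). elimNat (\(p : Nat). Nat) γ (\(l : Nat). \(d : Nat). succ d) (succ zero)) (succ (succ (succ zero))))
  ~> refl Nat (elimNat (\(γ : Nat). Nat) (succ (succ (succ zero))) (\(p : Nat). \(l : Nat). succ l) (succ zero))
  ~> refl Nat ((\(γ : Nat). \(p : Nat). succ p) zero (elimNat (\(l : Nat). Nat) (succ (succ (succ zero))) (\(d : Nat). \(r : Nat). succ r) zero))
  ~> refl Nat ((\(γ : Nat). succ γ) (elimNat (\(p : Nat). Nat) (succ (succ (succ zero))) (\(l : Nat). \(d : Nat). succ d) zero))
  ~> refl Nat (succ (elimNat (\(γ : Nat). Nat) (succ (succ (succ zero))) (\(p : Nat). \(l : Nat). succ l) zero))
  ~> refl Nat (succ (succ (succ (succ zero))))
type:
  Eq Nat (succ (succ (succ (succ zero)))) (succ (succ (succ (succ zero))))


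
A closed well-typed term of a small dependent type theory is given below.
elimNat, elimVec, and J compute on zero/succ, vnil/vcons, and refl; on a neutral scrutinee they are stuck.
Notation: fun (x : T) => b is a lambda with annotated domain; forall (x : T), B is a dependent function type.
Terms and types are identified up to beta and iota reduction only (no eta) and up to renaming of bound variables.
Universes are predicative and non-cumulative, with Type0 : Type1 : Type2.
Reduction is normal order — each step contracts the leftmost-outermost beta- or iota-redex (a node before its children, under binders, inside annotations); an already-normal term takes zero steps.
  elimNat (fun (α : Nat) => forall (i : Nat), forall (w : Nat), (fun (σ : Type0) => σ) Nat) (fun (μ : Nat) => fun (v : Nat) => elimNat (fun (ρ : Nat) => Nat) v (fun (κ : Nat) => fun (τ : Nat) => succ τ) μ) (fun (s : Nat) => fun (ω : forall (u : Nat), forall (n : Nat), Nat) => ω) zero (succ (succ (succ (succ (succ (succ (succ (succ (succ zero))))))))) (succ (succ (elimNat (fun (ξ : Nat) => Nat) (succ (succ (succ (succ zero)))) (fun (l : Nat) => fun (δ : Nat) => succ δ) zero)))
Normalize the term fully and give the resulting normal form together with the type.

resulting normal form:
  succ (succ (succ (succ (succ (succ (succ (succ (succ (succ (succ (succ (succ (succ (succ zero))))))))))))))
the term's type:
  Nat
observation: the leftmost-outermost redex is an elimNat iota-redex, and normalization takes 32 steps.


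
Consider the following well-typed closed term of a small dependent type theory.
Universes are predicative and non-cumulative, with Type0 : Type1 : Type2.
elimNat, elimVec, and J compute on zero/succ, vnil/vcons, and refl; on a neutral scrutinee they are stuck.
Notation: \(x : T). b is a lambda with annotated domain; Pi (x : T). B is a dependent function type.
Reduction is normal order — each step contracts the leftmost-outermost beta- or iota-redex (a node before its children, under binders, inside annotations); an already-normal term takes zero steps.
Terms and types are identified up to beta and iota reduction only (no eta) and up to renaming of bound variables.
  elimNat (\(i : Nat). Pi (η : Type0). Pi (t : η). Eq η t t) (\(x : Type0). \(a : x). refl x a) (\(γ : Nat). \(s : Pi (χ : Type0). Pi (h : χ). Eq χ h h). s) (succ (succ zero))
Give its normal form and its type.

resulting normal form:
  \(i : Type0). \(η : i). refl i η
the term's type:
  Pi (i : Type0). Pi (η : i). Eq i η η


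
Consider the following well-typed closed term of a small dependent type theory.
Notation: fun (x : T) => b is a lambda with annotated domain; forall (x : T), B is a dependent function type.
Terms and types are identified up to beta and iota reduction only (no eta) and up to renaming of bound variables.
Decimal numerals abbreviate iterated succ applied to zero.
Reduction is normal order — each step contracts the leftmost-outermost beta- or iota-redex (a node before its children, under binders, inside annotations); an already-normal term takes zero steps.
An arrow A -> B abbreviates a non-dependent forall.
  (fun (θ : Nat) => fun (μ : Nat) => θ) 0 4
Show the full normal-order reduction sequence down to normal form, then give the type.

normal-order reduction sequence:
  (fun (θ : Nat) => fun (μ : Nat) => θ) 0 4
  ~> (fun (θ : Nat) => 0) 4
  ~> 0
the term's type:
  Nat


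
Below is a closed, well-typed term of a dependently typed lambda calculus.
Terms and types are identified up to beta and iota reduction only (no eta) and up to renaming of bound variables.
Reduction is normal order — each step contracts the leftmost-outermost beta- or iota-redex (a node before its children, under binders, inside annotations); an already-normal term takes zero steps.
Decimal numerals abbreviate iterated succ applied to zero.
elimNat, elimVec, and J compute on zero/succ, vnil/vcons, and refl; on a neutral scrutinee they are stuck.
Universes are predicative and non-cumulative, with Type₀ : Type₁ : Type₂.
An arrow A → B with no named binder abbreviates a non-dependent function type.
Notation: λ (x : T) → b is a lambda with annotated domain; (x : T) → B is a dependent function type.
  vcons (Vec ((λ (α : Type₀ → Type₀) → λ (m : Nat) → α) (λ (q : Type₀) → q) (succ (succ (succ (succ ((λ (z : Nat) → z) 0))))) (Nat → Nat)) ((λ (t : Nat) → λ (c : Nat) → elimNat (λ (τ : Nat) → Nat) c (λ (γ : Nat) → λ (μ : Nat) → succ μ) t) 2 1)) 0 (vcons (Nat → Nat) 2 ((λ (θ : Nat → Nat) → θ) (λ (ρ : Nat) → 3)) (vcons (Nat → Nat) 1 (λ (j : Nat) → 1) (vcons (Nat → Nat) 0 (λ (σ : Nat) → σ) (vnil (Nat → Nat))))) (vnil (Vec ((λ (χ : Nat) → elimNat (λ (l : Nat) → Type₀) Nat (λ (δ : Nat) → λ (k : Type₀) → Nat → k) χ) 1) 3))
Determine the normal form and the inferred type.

resulting normal form:
  vcons (Vec (Nat → Nat) 3) 0 (vcons (Nat → Nat) 2 (λ (α : Nat) → 3) (vcons (Nat → Nat) 1 (λ (m : Nat) → 1) (vcons (Nat → Nat) 0 (λ (q : Nat) → q) (vnil (Nat → Nat))))) (vnil (Vec (Nat → Nat) 3))
the term's type:
  Vec (Vec (Nat → Nat) 3) 1


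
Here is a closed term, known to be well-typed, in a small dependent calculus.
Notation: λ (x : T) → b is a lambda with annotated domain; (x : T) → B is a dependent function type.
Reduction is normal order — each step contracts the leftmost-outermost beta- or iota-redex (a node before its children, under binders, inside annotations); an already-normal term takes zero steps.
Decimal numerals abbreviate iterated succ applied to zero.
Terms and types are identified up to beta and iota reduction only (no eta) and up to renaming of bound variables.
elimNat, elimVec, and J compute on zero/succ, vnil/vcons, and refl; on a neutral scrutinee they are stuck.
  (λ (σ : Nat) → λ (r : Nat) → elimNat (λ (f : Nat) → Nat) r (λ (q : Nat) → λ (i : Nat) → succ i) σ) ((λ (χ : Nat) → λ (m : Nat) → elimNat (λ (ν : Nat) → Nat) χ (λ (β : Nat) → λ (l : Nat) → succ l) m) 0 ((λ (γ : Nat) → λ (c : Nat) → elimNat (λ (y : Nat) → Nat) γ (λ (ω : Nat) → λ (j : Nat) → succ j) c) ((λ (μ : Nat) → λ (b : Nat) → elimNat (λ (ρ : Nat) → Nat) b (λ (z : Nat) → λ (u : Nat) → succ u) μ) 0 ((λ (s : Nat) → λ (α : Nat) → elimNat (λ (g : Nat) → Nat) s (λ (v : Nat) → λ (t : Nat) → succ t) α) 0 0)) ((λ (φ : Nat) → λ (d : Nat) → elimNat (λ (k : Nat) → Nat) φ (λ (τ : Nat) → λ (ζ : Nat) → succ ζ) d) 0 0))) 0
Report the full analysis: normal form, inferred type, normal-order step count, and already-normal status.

reduced normal form:
  0
inferred type:
  Nat
normal-order step count: 18
started in normal form: no
first redex: a beta-redex


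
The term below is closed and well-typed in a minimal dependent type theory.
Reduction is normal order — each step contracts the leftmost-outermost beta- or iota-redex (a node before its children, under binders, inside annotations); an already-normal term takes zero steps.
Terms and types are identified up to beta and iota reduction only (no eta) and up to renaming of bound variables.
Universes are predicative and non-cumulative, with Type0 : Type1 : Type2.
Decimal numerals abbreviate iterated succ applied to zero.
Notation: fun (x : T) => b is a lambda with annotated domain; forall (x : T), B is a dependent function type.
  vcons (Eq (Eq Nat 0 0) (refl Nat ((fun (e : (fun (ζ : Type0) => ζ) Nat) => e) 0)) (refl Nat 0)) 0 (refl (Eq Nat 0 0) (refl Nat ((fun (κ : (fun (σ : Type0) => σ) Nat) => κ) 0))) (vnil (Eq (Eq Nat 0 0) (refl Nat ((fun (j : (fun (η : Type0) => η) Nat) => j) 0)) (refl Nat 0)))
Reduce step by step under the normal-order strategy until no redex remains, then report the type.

reduction (normal order):
  vcons (Eq (Eq Nat 0 0) (refl Nat ((fun (e : (fun (ζ : Type0) => ζ) Nat) => e) 0)) (refl Nat 0)) 0 (refl (Eq Nat 0 0) (refl Nat ((fun (κ : (fun (σ : Type0) => σ) Nat) => κ) 0))) (vnil (Eq (Eq Nat 0 0) (refl Nat ((fun (j : (fun (η : Type0) => η) Nat) => j) 0)) (refl Nat 0)))
  ~> vcons (Eq (Eq Nat 0 0) (refl Nat 0) (refl Nat 0)) 0 (refl (Eq Nat 0 0) (refl Nat ((fun (e : (fun (ζ : Type0) => ζ) Nat) => e) 0))) (vnil (Eq (Eq Nat 0 0) (refl Nat ((fun (κ : (fun (σ : Type0) => σ) Nat) => κ) 0)) (refl Nat 0)))
  ~> vcons (Eq (Eq Nat 0 0) (refl Nat 0) (refl Nat 0)) 0 (refl (Eq Nat 0 0) (refl Nat 0)) (vnil (Eq (Eq Nat 0 0) (refl Nat ((fun (e : (fun (ζ : Type0) => ζ) Nat) => e) 0)) (refl Nat 0)))
  ~> vcons (Eq (Eq Nat 0 0) (refl Nat 0) (refl Nat 0)) 0 (refl (Eq Nat 0 0) (refl Nat 0)) (vnil (Eq (Eq Nat 0 0) (refl Nat 0) (refl Nat 0)))
inferred type:
  Vec (Eq (Eq Nat 0 0) (refl Nat 0) (refl Nat 0)) 1


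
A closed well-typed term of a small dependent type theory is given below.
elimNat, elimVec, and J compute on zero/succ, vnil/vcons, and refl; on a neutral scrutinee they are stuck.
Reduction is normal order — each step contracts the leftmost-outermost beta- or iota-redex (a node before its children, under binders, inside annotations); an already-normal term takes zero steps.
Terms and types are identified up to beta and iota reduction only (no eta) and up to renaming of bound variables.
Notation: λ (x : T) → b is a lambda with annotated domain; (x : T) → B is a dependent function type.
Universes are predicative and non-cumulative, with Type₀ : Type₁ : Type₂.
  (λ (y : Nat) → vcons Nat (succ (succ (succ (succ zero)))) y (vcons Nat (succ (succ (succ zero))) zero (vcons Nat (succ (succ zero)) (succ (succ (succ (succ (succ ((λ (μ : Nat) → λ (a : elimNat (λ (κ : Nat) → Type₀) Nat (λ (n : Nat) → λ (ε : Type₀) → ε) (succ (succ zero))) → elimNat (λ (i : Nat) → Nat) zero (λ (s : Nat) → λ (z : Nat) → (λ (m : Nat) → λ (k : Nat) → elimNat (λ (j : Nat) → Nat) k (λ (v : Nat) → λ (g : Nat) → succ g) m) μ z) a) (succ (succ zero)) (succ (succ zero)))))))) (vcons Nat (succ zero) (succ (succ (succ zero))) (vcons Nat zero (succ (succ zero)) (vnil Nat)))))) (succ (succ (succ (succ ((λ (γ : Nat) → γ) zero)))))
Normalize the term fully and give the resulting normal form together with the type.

normal form:
  vcons Nat (succ (succ (succ (succ zero)))) (succ (succ (succ (succ zero)))) (vcons Nat (succ (succ (succ zero))) zero (vcons Nat (succ (succ zero)) (succ (succ (succ (succ (succ (succ (succ (succ (succ zero))))))))) (vcons Nat (succ zero) (succ (succ (succ zero))) (vcons Nat zero (succ (succ zero)) (vnil Nat)))))
the term's type:
  Vec Nat (succ (succ (succ (succ (succ zero)))))
observation: 29 normal-order steps separate the term from its normal form.


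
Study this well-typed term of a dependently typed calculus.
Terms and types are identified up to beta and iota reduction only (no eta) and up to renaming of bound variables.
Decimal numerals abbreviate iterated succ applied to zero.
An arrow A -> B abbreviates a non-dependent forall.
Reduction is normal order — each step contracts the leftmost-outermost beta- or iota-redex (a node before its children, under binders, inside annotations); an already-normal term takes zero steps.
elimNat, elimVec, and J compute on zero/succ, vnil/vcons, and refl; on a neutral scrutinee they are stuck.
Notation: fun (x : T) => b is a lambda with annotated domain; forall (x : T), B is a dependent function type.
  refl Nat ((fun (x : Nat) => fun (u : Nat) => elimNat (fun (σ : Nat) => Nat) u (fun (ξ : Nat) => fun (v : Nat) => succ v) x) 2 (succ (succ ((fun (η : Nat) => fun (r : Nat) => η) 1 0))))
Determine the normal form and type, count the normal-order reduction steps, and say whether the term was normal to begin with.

resulting normal form:
  refl Nat 5
type:
  Eq Nat 5 5
steps to reach normal form (normal order): 11
already normal: no
first redex: a beta-redex


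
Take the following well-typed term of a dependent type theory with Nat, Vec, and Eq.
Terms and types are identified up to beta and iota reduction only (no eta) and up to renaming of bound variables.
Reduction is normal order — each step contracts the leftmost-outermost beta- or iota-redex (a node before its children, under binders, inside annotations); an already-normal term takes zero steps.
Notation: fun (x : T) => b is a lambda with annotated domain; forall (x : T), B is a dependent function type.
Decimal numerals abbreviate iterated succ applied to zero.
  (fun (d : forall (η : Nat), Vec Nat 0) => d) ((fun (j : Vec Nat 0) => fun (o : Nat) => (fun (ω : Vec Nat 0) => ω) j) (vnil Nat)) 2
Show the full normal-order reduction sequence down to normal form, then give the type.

normal-order reduction sequence:
  (fun (d : forall (η : Nat), Vec Nat 0) => d) ((fun (j : Vec Nat 0) => fun (o : Nat) => (fun (ω : Vec Nat 0) => ω) j) (vnil Nat)) 2
  ~> (fun (d : Vec Nat 0) => fun (η : Nat) => (fun (j : Vec Nat 0) => j) d) (vnil Nat) 2
  ~> (fun (d : Nat) => (fun (η : Vec Nat 0) => η) (vnil Nat)) 2
  ~> (fun (d : Vec Nat 0) => d) (vnil Nat)
  ~> vnil Nat
type:
  Vec Nat 0


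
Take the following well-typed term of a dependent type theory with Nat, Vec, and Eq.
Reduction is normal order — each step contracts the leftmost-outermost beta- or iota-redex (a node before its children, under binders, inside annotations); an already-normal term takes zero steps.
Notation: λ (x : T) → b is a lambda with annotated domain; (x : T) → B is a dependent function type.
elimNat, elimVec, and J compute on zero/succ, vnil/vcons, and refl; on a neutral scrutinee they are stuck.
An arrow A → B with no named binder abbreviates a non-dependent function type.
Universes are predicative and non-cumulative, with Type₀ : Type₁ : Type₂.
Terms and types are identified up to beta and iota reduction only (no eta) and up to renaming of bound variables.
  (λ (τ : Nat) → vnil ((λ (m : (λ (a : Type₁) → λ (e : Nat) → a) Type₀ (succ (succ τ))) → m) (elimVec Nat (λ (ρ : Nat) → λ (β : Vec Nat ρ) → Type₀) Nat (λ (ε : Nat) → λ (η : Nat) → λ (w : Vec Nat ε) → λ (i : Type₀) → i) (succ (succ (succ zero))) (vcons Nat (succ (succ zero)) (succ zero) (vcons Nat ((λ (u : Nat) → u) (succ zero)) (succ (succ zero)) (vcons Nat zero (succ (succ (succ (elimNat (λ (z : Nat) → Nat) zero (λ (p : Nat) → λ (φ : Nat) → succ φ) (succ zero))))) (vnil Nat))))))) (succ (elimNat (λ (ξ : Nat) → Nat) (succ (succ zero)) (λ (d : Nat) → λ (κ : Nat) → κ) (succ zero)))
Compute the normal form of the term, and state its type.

normal form:
  vnil Nat
inferred type:
  Vec Nat zero
observation: normalization takes exactly 18 steps under the normal-order strategy.


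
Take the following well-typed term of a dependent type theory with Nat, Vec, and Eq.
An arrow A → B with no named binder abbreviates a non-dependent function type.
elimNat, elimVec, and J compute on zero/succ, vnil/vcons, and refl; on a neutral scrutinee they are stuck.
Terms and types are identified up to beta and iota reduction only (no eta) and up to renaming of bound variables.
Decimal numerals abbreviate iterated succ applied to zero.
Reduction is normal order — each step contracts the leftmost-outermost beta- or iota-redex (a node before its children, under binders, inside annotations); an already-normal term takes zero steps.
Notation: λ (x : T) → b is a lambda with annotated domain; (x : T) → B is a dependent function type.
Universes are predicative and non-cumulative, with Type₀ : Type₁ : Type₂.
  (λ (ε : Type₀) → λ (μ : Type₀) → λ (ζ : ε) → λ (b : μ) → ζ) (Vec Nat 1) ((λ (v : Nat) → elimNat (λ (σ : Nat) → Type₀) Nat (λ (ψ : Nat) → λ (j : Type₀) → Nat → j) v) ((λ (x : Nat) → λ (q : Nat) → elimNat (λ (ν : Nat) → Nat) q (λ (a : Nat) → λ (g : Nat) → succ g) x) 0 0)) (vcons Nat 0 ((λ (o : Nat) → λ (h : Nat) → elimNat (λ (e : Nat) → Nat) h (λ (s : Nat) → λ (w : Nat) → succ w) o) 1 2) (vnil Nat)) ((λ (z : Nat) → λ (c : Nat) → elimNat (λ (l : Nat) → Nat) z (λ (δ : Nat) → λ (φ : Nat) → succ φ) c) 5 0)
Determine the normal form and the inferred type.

reduced normal form:
  vcons Nat 0 3 (vnil Nat)
the term's type:
  Vec Nat 1


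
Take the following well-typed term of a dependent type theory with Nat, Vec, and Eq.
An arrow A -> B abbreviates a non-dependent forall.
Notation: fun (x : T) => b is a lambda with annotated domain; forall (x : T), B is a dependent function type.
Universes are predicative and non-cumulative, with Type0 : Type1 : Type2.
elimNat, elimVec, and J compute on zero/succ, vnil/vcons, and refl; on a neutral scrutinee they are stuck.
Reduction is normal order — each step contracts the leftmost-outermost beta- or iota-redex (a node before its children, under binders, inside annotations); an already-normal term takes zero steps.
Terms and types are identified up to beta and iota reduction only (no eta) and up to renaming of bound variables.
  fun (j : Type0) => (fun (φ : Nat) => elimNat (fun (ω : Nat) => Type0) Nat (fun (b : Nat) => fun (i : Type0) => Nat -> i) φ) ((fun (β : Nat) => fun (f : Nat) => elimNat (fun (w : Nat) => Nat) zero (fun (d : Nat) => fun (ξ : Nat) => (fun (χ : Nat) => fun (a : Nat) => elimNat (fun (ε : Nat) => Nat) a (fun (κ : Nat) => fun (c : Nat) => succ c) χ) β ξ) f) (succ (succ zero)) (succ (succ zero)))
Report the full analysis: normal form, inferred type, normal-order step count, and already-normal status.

resulting normal form:
  fun (j : Type0) => Nat -> Nat -> Nat -> Nat -> Nat
the term's type:
  Type0 -> Type0
steps to reach normal form (normal order): 41
started in normal form: no
first contracted redex: a beta-redex


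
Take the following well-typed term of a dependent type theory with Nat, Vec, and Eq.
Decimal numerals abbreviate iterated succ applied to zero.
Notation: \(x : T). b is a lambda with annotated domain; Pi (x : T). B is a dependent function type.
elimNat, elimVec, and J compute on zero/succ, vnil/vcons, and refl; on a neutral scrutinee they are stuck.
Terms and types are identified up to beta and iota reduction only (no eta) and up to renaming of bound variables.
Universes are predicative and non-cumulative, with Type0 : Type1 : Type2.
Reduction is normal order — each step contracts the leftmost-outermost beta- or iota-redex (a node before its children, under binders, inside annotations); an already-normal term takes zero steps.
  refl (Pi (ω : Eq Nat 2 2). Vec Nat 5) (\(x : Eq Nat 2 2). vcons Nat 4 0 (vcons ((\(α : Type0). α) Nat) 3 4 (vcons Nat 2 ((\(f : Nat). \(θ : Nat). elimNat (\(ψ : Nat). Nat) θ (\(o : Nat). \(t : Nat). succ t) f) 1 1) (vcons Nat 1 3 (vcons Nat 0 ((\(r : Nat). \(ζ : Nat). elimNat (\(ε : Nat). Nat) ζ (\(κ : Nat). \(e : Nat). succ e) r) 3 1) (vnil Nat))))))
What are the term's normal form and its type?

normal form:
  refl (Pi (ω : Eq Nat 2 2). Vec Nat 5) (\(x : Eq Nat 2 2). vcons Nat 4 0 (vcons Nat 3 4 (vcons Nat 2 2 (vcons Nat 1 3 (vcons Nat 0 4 (vnil Nat))))))
the term's type:
  Eq (Pi (ω : Eq Nat 2 2). Vec Nat 5) (\(x : Eq Nat 2 2). vcons Nat 4 0 (vcons Nat 3 4 (vcons Nat 2 2 (vcons Nat 1 3 (vcons Nat 0 4 (vnil Nat)))))) (\(α : Eq Nat 2 2). vcons Nat 4 0 (vcons Nat 3 4 (vcons Nat 2 2 (vcons Nat 1 3 (vcons Nat 0 4 (vnil Nat))))))


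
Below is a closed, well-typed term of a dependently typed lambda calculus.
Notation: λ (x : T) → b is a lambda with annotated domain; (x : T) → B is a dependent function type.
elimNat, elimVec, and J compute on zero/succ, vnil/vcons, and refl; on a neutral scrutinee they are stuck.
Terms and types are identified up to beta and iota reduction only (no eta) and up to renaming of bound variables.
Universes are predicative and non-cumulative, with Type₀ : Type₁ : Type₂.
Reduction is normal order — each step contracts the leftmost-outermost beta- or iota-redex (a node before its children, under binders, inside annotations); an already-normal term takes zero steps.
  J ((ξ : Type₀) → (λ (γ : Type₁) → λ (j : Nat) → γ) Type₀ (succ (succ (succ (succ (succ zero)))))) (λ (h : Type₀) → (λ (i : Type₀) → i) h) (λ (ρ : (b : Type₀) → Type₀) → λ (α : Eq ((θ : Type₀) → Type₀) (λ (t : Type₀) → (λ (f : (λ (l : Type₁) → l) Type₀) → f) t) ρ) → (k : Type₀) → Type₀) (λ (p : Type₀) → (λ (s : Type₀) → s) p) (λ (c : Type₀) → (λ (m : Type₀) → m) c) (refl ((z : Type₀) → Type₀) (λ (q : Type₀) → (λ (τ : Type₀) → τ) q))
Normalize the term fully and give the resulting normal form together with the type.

normal form:
  λ (ξ : Type₀) → ξ
inferred type:
  (ξ : Type₀) → Type₀


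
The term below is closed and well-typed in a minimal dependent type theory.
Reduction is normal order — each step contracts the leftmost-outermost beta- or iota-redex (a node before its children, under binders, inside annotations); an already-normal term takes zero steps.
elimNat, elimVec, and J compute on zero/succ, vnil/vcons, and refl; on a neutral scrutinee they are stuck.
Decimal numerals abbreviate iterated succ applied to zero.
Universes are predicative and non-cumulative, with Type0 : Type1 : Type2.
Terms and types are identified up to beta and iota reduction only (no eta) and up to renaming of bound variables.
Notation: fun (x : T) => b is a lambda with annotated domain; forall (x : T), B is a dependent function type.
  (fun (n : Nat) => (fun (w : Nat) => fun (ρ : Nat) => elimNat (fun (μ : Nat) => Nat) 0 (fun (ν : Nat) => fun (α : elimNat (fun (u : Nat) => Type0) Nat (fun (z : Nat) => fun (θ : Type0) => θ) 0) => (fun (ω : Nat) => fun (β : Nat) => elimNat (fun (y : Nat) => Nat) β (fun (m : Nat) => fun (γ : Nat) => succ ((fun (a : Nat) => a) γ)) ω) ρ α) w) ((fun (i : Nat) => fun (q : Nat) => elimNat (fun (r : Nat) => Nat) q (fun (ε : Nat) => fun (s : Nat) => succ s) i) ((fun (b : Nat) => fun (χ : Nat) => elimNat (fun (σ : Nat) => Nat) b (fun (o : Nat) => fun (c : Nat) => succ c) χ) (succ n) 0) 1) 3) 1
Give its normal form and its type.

reduced normal form:
  9
inferred type:
  Nat
observation: the leftmost-outermost redex is a beta-redex, and normalization takes 41 steps.


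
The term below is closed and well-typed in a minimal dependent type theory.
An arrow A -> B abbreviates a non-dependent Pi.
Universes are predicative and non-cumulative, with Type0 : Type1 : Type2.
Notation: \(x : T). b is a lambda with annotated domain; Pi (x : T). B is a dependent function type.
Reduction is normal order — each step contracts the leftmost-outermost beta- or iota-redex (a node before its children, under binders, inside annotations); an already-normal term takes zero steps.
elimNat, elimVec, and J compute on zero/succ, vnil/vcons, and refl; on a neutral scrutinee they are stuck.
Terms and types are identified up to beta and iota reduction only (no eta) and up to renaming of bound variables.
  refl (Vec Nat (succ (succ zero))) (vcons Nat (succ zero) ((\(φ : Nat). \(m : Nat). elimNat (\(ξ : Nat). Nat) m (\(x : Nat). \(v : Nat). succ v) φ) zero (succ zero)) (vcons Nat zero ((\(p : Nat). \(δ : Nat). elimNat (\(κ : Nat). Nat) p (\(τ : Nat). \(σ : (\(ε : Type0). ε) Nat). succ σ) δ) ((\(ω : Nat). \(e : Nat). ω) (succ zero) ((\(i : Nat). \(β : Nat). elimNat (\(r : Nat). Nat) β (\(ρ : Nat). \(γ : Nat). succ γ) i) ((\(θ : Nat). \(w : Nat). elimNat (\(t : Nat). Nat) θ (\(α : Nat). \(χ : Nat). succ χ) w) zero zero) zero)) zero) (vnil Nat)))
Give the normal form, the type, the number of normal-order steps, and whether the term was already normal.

resulting normal form:
  refl (Vec Nat (succ (succ zero))) (vcons Nat (succ zero) (succ zero) (vcons Nat zero (succ zero) (vnil Nat)))
type:
  Eq (Vec Nat (succ (succ zero))) (vcons Nat (succ zero) (succ zero) (vcons Nat zero (succ zero) (vnil Nat))) (vcons Nat (succ zero) (succ zero) (vcons Nat zero (succ zero) (vnil Nat)))
normal-order step count: 8
already normal: no
first contracted redex: a beta-redex


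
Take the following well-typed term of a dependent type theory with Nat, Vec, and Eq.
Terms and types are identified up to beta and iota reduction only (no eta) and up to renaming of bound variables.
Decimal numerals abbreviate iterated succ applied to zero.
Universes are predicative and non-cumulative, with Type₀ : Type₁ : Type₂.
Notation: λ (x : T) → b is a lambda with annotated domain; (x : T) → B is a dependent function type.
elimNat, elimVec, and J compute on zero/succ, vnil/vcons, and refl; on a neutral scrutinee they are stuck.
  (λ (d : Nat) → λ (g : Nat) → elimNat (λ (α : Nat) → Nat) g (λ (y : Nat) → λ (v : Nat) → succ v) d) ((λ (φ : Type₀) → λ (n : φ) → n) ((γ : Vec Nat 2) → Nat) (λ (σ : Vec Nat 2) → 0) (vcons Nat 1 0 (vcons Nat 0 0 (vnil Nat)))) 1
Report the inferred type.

the term's type:
  Nat


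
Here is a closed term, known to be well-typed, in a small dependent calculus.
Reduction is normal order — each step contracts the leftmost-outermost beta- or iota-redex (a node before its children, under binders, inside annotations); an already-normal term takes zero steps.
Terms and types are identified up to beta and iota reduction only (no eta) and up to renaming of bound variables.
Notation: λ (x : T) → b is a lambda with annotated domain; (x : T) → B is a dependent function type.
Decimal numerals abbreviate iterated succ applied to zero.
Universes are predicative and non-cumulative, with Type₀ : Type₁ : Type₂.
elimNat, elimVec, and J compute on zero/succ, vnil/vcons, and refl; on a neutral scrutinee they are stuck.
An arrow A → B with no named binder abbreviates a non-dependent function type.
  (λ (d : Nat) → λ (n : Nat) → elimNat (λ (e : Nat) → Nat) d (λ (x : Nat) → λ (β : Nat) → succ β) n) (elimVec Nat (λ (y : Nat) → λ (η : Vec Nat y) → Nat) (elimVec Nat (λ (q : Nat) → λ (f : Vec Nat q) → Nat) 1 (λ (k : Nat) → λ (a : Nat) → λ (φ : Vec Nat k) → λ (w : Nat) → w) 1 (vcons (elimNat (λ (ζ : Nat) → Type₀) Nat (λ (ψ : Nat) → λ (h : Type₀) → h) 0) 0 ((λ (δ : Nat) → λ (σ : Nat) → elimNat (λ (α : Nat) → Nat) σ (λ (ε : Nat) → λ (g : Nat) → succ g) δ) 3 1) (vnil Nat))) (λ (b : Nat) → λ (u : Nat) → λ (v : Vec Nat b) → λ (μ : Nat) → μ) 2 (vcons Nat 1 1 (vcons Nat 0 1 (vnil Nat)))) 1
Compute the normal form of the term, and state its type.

reduced normal form:
  2
type:
  Nat
observation: the first redex contracted is a beta-redex; the normal form is reached in 23 normal-order steps.


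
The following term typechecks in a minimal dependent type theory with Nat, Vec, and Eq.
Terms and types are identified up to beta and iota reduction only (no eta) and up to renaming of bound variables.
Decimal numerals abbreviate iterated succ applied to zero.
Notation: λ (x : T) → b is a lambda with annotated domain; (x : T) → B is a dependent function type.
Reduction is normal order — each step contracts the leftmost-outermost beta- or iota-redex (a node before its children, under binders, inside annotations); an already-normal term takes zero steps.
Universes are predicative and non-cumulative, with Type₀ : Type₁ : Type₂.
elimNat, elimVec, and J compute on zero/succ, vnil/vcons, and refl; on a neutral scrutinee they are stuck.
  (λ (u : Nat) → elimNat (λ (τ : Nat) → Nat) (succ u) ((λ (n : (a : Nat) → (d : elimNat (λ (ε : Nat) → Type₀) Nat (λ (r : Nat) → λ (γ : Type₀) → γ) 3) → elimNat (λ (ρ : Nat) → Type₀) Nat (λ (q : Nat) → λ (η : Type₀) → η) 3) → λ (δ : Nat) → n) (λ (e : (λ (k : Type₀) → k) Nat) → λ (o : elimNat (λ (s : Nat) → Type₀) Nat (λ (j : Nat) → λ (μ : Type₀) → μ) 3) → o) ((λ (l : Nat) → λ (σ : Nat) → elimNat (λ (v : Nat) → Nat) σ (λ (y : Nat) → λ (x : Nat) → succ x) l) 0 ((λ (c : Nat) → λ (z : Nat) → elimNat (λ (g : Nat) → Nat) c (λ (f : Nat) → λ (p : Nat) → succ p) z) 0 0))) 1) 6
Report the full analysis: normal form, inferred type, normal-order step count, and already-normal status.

resulting normal form:
  7
inferred type:
  Nat
normal-order step count: 7
already normal: no
first redex: a beta-redex


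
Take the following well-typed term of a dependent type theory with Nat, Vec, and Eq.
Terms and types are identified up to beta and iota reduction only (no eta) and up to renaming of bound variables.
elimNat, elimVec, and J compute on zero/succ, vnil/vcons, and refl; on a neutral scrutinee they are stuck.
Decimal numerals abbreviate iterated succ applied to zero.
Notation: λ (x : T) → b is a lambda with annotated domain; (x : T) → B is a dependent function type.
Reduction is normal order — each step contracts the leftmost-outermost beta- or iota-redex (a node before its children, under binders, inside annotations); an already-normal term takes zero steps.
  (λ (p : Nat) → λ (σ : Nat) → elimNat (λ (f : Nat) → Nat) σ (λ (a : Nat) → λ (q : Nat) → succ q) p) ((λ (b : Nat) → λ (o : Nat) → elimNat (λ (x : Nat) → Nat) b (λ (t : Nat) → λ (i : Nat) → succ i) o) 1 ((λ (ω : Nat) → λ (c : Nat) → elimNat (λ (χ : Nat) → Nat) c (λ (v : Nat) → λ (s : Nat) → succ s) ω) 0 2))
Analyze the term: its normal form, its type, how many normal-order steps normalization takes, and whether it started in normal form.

resulting normal form:
  λ (p : Nat) → succ (succ (succ p))
the term's type:
  (p : Nat) → Nat
normal-order step count: 23
already normal: no
first contracted redex: a beta-redex
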